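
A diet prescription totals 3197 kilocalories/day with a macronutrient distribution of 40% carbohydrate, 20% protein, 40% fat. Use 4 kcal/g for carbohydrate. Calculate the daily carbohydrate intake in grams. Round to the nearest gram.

320 g/day

Carbohydrate energy = 40% × 3197 = 1278.8 kcal.
At 4 kcal/g: 1278.8 ÷ 4 = 319.7 g.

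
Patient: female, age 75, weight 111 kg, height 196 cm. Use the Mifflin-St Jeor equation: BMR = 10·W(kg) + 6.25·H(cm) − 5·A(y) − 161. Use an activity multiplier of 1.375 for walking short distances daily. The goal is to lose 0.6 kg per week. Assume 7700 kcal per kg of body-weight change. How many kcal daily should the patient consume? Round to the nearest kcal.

1814 kcal daily

Mifflin-St Jeor (female): BMR = 10(111) + 6.25(196) − 5(75) − 161 = 1110 + 1225 − 375 − 161 = 1799 kcal/day.
TEE = 1799 × 1.375 = 2473.625 kcal/day.
Required daily deficit = 0.6 × 7700 ÷ 7 = 660 kcal/day.
Target intake = 2473.625 − 660 = 1813.625 kcal/day.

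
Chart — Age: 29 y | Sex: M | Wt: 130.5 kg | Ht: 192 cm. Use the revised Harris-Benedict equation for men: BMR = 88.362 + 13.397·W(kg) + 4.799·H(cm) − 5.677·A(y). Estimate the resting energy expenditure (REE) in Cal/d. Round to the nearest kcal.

2593 Cal/d

Harris-Benedict: BMR = 88.362 + 13.397(130.5) + 4.799(192) − 5.677(29) = 2593.4455 kcal/day.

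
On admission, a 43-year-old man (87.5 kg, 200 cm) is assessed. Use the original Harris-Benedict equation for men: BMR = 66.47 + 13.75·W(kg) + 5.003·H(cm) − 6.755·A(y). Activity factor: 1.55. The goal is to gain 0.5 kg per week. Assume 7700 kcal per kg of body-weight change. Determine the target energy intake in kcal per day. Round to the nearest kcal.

Harris-Benedict: BMR = 66.47 + 13.75(87.5) + 5.003(200) − 6.755(43) = 1979.73 kcal/day.
TEE = 1979.73 × 1.55 = 3068.5815 kcal/day.
Required daily surplus = 0.5 × 7700 ÷ 7 = 550 kcal/day.
Target intake = 3068.5815 + 550 = 3618.5815 kcal/day.

3619 kcal per day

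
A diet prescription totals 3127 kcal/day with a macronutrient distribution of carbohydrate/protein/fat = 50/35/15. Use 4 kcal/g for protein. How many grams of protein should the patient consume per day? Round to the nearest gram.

274 g/day

Protein energy = 35% × 3127 = 1094.45 kcal.
At 4 kcal/g: 1094.45 ÷ 4 = 273.6125 g.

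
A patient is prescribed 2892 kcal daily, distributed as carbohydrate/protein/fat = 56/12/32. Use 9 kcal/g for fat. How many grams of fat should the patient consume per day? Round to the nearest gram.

Fat energy = 32% × 2892 = 925.44 kcal.
At 9 kcal/g: 925.44 ÷ 9 = 102.8267 g.

103 g/day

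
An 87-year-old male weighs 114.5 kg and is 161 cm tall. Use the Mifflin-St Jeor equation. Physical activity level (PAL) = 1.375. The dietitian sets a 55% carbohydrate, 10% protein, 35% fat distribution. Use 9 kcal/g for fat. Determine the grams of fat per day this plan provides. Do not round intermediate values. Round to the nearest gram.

Mifflin-St Jeor (male): BMR = 10(114.5) + 6.25(161) − 5(87) + 5 = 1145 + 1006.25 − 435 + 5 = 1721.25 kcal/day.
TEE = 1721.25 × 1.375 = 2366.7188 kcal/day.
Fat energy = 35% × 2366.7188 = 828.3516 kcal.
Fat = 828.3516 ÷ 9 kcal/g = 92.0391 g.

92 g/day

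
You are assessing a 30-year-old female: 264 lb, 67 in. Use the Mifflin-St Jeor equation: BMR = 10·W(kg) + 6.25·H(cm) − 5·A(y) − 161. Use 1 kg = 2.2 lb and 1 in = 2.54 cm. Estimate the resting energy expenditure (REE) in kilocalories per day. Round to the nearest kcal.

Convert to metric: weight = 264 ÷ 2.2 = 120 kg; height = 67 × 2.54 = 170.18 cm.
Mifflin-St Jeor (female): BMR = 10(120) + 6.25(170.18) − 5(30) − 161 = 1200 + 1063.625 − 150 − 161 = 1952.625 kcal/day.

1953 kilocalories per day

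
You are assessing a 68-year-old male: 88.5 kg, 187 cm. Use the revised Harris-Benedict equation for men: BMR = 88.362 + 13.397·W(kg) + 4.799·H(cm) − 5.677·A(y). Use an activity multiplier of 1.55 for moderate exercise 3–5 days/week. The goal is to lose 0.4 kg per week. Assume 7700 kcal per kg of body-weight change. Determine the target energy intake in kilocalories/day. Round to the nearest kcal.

2327 kilocalories/day

Harris-Benedict: BMR = 88.362 + 13.397(88.5) + 4.799(187) − 5.677(68) = 1785.3735 kcal/day.
TEE = 1785.3735 × 1.55 = 2767.3289 kcal/day.
Required daily deficit = 0.4 × 7700 ÷ 7 = 440 kcal/day.
Target intake = 2767.3289 − 440 = 2327.3289 kcal/day.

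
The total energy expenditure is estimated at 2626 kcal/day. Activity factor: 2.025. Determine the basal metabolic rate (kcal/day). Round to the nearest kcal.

BMR = TEE ÷ activity factor = 2626 ÷ 2.025 = 1296.7901 kcal/day.

1297 kcal/day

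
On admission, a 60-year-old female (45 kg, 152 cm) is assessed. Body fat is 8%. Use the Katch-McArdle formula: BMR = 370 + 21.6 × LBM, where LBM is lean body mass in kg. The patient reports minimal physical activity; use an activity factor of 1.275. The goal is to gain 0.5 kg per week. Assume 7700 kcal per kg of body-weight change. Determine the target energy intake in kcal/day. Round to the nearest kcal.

LBM = 45 × (1 − 0.08) = 41.4 kg. Katch-McArdle: BMR = 370 + 21.6 × 41.4 = 1264.24 kcal/day.
TEE = 1264.24 × 1.275 = 1611.906 kcal/day.
Required daily surplus = 0.5 × 7700 ÷ 7 = 550 kcal/day.
Target intake = 1611.906 + 550 = 2161.906 kcal/day.

2162 kcal/day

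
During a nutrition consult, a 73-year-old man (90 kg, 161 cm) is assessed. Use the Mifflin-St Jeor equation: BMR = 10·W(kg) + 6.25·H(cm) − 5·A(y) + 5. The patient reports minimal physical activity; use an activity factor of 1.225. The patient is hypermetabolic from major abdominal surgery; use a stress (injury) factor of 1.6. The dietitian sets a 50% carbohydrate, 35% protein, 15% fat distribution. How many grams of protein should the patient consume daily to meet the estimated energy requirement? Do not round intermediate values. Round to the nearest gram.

Mifflin-St Jeor (male): BMR = 10(90) + 6.25(161) − 5(73) + 5 = 900 + 1006.25 − 365 + 5 = 1546.25 kcal/day.
TEE = 1546.25 × 1.225 = 1894.1563 kcal/day.
With stress factor 1.6: 1894.1563 × 1.6 = 3030.65 kcal/day.
Protein energy = 35% × 3030.65 = 1060.7275 kcal.
Protein = 1060.7275 ÷ 4 kcal/g = 265.1819 g.

265 g/day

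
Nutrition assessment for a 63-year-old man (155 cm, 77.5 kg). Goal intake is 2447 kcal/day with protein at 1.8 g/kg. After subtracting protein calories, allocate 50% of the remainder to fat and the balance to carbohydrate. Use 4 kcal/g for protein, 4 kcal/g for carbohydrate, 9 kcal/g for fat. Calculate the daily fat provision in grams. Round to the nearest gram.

Protein = 1.8 × 77.5 = 139.5 g → 139.5 × 4 = 558 kcal.
Non-protein calories = 2447 − 558 = 1889 kcal.
Fat: 50% × 1889 = 944.5 kcal; carbohydrate: 944.5 kcal.
Fat: 944.5 kcal ÷ 9 kcal/g = 104.9444 g.

105 g/day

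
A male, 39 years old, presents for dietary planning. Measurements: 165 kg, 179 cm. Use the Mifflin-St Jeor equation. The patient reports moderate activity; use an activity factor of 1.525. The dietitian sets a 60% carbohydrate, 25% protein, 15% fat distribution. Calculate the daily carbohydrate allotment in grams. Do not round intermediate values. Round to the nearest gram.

590 g/day

Mifflin-St Jeor (male): BMR = 10(165) + 6.25(179) − 5(39) + 5 = 1650 + 1118.75 − 195 + 5 = 2578.75 kcal/day.
TEE = 2578.75 × 1.525 = 3932.5938 kcal/day.
Carbohydrate energy = 60% × 3932.5938 = 2359.5563 kcal.
Carbohydrate = 2359.5563 ÷ 4 kcal/g = 589.8891 g.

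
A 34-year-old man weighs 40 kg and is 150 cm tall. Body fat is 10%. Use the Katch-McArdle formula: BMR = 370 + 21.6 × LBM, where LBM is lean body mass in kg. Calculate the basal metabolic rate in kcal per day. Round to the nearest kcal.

LBM = 40 × (1 − 0.1) = 36 kg. Katch-McArdle: BMR = 370 + 21.6 × 36 = 1147.6 kcal/day.

1148 kcal per day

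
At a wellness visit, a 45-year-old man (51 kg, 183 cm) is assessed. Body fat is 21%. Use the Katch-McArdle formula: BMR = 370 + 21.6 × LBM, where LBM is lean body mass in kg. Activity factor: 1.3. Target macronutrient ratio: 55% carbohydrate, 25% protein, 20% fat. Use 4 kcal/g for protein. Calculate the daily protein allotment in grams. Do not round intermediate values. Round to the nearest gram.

101 g/day

LBM = 51 × (1 − 0.21) = 40.29 kg. Katch-McArdle: BMR = 370 + 21.6 × 40.29 = 1240.264 kcal/day.
TEE = 1240.264 × 1.3 = 1612.3432 kcal/day.
Protein energy = 25% × 1612.3432 = 403.0858 kcal.
Protein = 403.0858 ÷ 4 kcal/g = 100.7715 g.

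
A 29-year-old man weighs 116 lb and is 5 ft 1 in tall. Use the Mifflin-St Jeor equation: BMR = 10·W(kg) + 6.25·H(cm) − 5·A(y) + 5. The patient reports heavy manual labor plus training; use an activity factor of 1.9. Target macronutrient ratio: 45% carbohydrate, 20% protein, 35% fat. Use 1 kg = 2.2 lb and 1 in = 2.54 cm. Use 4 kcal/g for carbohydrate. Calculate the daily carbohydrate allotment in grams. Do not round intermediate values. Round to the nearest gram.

Convert to metric: weight = 116 ÷ 2.2 = 52.7273 kg; height = (5×12 + 1) × 2.54 = 61 × 2.54 = 154.94 cm.
Mifflin-St Jeor (male): BMR = 10(52.7273) + 6.25(154.94) − 5(29) + 5 = 527.2727 + 968.375 − 145 + 5 = 1355.6477 kcal/day.
TEE = 1355.6477 × 1.9 = 2575.7307 kcal/day.
Carbohydrate energy = 45% × 2575.7307 = 1159.0788 kcal.
Carbohydrate = 1159.0788 ÷ 4 kcal/g = 289.7697 g.

290 g/day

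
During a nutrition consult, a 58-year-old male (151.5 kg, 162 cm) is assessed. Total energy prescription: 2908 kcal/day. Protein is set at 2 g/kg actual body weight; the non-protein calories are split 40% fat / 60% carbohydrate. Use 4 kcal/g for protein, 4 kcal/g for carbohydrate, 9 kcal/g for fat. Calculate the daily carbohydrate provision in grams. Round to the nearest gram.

254 g/day

Protein = 2 × 151.5 = 303 g → 303 × 4 = 1212 kcal.
Non-protein calories = 2908 − 1212 = 1696 kcal.
Fat: 40% × 1696 = 678.4 kcal; carbohydrate: 1017.6 kcal.
Carbohydrate: 1017.6 kcal ÷ 4 kcal/g = 254.4 g.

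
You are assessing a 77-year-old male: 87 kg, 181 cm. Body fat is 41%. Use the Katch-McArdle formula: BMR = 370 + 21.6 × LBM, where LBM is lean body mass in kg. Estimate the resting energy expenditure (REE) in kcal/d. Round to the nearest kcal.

1479 kcal/d

LBM = 87 × (1 − 0.41) = 51.33 kg. Katch-McArdle: BMR = 370 + 21.6 × 51.33 = 1478.728 kcal/day.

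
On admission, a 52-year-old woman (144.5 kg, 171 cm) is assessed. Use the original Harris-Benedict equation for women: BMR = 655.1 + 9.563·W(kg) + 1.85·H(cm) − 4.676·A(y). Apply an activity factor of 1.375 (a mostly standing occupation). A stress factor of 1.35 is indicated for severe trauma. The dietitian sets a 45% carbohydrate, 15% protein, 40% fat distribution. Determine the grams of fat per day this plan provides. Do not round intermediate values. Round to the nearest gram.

174 g/day

Harris-Benedict: BMR = 655.1 + 9.563(144.5) + 1.85(171) − 4.676(52) = 2110.1515 kcal/day.
TEE = 2110.1515 × 1.375 = 2901.4583 kcal/day.
With stress factor 1.35: 2901.4583 × 1.35 = 3916.9687 kcal/day.
Fat energy = 40% × 3916.9687 = 1566.7875 kcal.
Fat = 1566.7875 ÷ 9 kcal/g = 174.0875 g.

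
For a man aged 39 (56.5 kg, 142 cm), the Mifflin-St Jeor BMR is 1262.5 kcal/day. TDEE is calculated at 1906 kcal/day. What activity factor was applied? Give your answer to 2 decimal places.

Activity factor = TEE ÷ BMR = 1906 ÷ 1262.5 = 1.51.

1.51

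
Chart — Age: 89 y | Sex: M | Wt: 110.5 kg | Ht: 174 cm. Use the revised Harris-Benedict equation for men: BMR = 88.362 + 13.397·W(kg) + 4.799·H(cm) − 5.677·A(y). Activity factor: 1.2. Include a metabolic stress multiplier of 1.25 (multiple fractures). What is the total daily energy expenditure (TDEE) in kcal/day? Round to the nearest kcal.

Harris-Benedict: BMR = 88.362 + 13.397(110.5) + 4.799(174) − 5.677(89) = 1898.5035 kcal/day.
TEE = BMR × activity factor = 1898.5035 × 1.2 = 2278.2042 kcal/day.
Apply stress factor: 2278.2042 × 1.25 = 2847.7553 kcal/day.

2848 kcal/day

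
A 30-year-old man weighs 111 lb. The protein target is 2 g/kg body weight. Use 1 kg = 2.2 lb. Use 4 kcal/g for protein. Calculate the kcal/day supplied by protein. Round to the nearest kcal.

404 kcal/day

Weight in kg = 111 ÷ 2.2 = 50.4545 kg.
Protein = 2 g/kg × 50.4545 kg = 100.9091 g/day.
Protein energy = 100.9091 g × 4 kcal/g = 403.6364 kcal/day.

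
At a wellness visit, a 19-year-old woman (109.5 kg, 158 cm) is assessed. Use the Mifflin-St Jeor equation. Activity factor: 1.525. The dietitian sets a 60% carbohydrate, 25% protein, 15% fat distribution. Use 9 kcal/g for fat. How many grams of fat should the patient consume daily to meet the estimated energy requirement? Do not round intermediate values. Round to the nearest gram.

46 g/day

Mifflin-St Jeor (female): BMR = 10(109.5) + 6.25(158) − 5(19) − 161 = 1095 + 987.5 − 95 − 161 = 1826.5 kcal/day.
TEE = 1826.5 × 1.525 = 2785.4125 kcal/day.
Fat energy = 15% × 2785.4125 = 417.8119 kcal.
Fat = 417.8119 ÷ 9 kcal/g = 46.4235 g.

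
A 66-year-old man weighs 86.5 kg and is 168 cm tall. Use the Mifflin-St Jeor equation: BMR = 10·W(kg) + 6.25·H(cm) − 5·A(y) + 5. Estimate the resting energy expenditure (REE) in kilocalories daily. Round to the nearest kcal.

Mifflin-St Jeor (male): BMR = 10(86.5) + 6.25(168) − 5(66) + 5 = 865 + 1050 − 330 + 5 = 1590 kcal/day.

1590 kilocalories daily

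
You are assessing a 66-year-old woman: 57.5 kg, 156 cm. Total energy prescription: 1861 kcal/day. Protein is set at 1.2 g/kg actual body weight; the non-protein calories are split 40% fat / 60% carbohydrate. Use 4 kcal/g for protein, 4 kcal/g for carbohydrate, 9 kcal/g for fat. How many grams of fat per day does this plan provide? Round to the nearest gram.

Protein = 1.2 × 57.5 = 69 g → 69 × 4 = 276 kcal.
Non-protein calories = 1861 − 276 = 1585 kcal.
Fat: 40% × 1585 = 634 kcal; carbohydrate: 951 kcal.
Fat: 634 kcal ÷ 9 kcal/g = 70.4444 g.

70 g/day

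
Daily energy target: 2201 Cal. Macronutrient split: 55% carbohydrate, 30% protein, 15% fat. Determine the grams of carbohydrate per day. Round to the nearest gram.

303 g/day

Carbohydrate energy = 55% × 2201 = 1210.55 kcal.
At 4 kcal/g: 1210.55 ÷ 4 = 302.6375 g.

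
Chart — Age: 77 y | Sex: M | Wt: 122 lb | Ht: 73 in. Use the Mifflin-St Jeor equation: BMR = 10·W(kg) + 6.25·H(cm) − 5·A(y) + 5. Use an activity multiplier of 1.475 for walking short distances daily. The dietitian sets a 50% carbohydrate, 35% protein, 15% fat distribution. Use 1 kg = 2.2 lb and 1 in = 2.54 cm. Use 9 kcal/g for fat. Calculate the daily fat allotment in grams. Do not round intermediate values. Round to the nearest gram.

Convert to metric: weight = 122 ÷ 2.2 = 55.4545 kg; height = 73 × 2.54 = 185.42 cm.
Mifflin-St Jeor (male): BMR = 10(55.4545) + 6.25(185.42) − 5(77) + 5 = 554.5455 + 1158.875 − 385 + 5 = 1333.4205 kcal/day.
TEE = 1333.4205 × 1.475 = 1966.7952 kcal/day.
Fat energy = 15% × 1966.7952 = 295.0193 kcal.
Fat = 295.0193 ÷ 9 kcal/g = 32.7799 g.

33 g/day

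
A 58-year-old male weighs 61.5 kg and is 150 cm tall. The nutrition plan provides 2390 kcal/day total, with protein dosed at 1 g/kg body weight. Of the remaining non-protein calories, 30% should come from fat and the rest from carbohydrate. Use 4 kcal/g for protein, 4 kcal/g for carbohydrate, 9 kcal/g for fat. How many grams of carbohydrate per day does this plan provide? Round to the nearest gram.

Protein = 1 × 61.5 = 61.5 g → 61.5 × 4 = 246 kcal.
Non-protein calories = 2390 − 246 = 2144 kcal.
Fat: 30% × 2144 = 643.2 kcal; carbohydrate: 1500.8 kcal.
Carbohydrate: 1500.8 kcal ÷ 4 kcal/g = 375.2 g.

375 g/day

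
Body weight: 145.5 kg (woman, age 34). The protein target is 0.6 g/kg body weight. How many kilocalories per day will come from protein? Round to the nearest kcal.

349 kcal/day

Protein = 0.6 g/kg × 145.5 kg = 87.3 g/day.
Protein energy = 87.3 g × 4 kcal/g = 349.2 kcal/day.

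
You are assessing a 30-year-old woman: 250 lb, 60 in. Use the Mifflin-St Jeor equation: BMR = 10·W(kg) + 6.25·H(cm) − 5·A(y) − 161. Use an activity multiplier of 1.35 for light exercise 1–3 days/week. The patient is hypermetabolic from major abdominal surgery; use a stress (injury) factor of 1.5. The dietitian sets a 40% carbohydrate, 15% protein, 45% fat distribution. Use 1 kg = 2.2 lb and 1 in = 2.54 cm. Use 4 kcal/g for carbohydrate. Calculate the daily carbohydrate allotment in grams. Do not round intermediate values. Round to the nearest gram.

360 g/day

Convert to metric: weight = 250 ÷ 2.2 = 113.6364 kg; height = 60 × 2.54 = 152.4 cm.
Mifflin-St Jeor (female): BMR = 10(113.6364) + 6.25(152.4) − 5(30) − 161 = 1136.3636 + 952.5 − 150 − 161 = 1777.8636 kcal/day.
TEE = 1777.8636 × 1.35 = 2400.1159 kcal/day.
With stress factor 1.5: 2400.1159 × 1.5 = 3600.1739 kcal/day.
Carbohydrate energy = 40% × 3600.1739 = 1440.0695 kcal.
Carbohydrate = 1440.0695 ÷ 4 kcal/g = 360.0174 g.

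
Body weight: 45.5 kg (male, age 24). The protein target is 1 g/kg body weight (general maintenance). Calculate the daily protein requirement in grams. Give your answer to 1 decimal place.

45.5 g/day

Protein = 1 g/kg × 45.5 kg = 45.5 g/day.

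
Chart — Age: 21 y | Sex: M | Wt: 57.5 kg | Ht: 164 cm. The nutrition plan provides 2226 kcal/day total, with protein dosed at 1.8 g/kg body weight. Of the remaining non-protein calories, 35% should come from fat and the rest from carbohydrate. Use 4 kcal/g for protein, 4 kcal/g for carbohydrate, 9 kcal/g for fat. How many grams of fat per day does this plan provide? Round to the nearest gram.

Protein = 1.8 × 57.5 = 103.5 g → 103.5 × 4 = 414 kcal.
Non-protein calories = 2226 − 414 = 1812 kcal.
Fat: 35% × 1812 = 634.2 kcal; carbohydrate: 1177.8 kcal.
Fat: 634.2 kcal ÷ 9 kcal/g = 70.4667 g.

70 g/day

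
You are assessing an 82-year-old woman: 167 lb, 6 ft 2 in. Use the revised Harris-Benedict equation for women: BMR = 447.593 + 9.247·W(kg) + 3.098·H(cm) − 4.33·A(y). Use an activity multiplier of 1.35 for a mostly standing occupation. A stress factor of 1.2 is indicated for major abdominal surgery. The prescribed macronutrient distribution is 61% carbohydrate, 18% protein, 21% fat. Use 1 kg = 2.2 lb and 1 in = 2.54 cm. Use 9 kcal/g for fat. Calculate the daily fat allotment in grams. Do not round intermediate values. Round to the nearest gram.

52 g/day

Convert to metric: weight = 167 ÷ 2.2 = 75.9091 kg; height = (6×12 + 2) × 2.54 = 74 × 2.54 = 187.96 cm.
Harris-Benedict: BMR = 447.593 + 9.247(75.9091) + 3.098(187.96) − 4.33(82) = 1376.7644 kcal/day.
TEE = 1376.7644 × 1.35 = 1858.632 kcal/day.
With stress factor 1.2: 1858.632 × 1.2 = 2230.3584 kcal/day.
Fat energy = 21% × 2230.3584 = 468.3753 kcal.
Fat = 468.3753 ÷ 9 kcal/g = 52.0417 g.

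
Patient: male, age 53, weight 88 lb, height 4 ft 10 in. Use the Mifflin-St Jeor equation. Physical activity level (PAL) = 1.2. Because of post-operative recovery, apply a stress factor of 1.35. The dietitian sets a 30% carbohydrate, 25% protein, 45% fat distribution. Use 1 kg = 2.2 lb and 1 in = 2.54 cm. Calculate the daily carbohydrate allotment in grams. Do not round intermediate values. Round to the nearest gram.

Convert to metric: weight = 88 ÷ 2.2 = 40 kg; height = (4×12 + 10) × 2.54 = 58 × 2.54 = 147.32 cm.
Mifflin-St Jeor (male): BMR = 10(40) + 6.25(147.32) − 5(53) + 5 = 400 + 920.75 − 265 + 5 = 1060.75 kcal/day.
TEE = 1060.75 × 1.2 = 1272.9 kcal/day.
With stress factor 1.35: 1272.9 × 1.35 = 1718.415 kcal/day.
Carbohydrate energy = 30% × 1718.415 = 515.5245 kcal.
Carbohydrate = 515.5245 ÷ 4 kcal/g = 128.8811 g.

129 g/day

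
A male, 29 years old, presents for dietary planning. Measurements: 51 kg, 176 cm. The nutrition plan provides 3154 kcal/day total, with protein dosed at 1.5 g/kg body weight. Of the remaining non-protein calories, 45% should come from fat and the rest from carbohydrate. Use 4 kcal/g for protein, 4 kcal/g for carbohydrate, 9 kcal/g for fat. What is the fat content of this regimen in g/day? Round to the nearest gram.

142 g/day

Protein = 1.5 × 51 = 76.5 g → 76.5 × 4 = 306 kcal.
Non-protein calories = 3154 − 306 = 2848 kcal.
Fat: 45% × 2848 = 1281.6 kcal; carbohydrate: 1566.4 kcal.
Fat: 1281.6 kcal ÷ 9 kcal/g = 142.4 g.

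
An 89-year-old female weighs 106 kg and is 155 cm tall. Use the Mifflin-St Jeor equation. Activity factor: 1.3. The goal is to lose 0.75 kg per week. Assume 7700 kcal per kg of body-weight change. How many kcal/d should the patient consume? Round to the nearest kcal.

Mifflin-St Jeor (female): BMR = 10(106) + 6.25(155) − 5(89) − 161 = 1060 + 968.75 − 445 − 161 = 1422.75 kcal/day.
TEE = 1422.75 × 1.3 = 1849.575 kcal/day.
Required daily deficit = 0.75 × 7700 ÷ 7 = 825 kcal/day.
Target intake = 1849.575 − 825 = 1024.575 kcal/day.

1025 kcal/d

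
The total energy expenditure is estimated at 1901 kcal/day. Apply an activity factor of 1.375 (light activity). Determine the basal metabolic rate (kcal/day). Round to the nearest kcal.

1383 kcal/day

BMR = TEE ÷ activity factor = 1901 ÷ 1.375 = 1382.5455 kcal/day.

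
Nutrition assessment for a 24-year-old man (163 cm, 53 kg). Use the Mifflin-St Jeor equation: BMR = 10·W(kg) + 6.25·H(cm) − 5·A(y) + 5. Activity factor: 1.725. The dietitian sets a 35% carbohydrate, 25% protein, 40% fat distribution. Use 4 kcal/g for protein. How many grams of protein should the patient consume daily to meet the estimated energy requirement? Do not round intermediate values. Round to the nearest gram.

155 g/day

Mifflin-St Jeor (male): BMR = 10(53) + 6.25(163) − 5(24) + 5 = 530 + 1018.75 − 120 + 5 = 1433.75 kcal/day.
TEE = 1433.75 × 1.725 = 2473.2188 kcal/day.
Protein energy = 25% × 2473.2188 = 618.3047 kcal.
Protein = 618.3047 ÷ 4 kcal/g = 154.5762 g.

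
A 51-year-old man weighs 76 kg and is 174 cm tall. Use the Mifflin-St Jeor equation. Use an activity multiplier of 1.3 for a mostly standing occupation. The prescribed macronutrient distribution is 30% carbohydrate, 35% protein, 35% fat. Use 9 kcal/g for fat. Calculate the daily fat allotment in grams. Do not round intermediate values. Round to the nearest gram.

81 g/day

Mifflin-St Jeor (male): BMR = 10(76) + 6.25(174) − 5(51) + 5 = 760 + 1087.5 − 255 + 5 = 1597.5 kcal/day.
TEE = 1597.5 × 1.3 = 2076.75 kcal/day.
Fat energy = 35% × 2076.75 = 726.8625 kcal.
Fat = 726.8625 ÷ 9 kcal/g = 80.7625 g.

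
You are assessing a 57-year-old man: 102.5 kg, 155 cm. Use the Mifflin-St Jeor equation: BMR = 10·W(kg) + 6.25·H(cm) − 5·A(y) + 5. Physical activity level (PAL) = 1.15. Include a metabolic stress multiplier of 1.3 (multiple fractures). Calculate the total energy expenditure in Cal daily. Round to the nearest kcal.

2562 Cal daily

Mifflin-St Jeor (male): BMR = 10(102.5) + 6.25(155) − 5(57) + 5 = 1025 + 968.75 − 285 + 5 = 1713.75 kcal/day.
TEE = BMR × activity factor = 1713.75 × 1.15 = 1970.8125 kcal/day.
Apply stress factor: 1970.8125 × 1.3 = 2562.0563 kcal/day.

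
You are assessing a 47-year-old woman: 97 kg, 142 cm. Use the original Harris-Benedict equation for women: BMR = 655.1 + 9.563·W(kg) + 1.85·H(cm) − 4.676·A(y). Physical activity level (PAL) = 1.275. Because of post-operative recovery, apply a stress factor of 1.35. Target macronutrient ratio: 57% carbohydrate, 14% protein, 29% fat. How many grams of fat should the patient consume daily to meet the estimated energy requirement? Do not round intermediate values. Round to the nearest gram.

Harris-Benedict: BMR = 655.1 + 9.563(97) + 1.85(142) − 4.676(47) = 1625.639 kcal/day.
TEE = 1625.639 × 1.275 = 2072.6897 kcal/day.
With stress factor 1.35: 2072.6897 × 1.35 = 2798.1311 kcal/day.
Fat energy = 29% × 2798.1311 = 811.458 kcal.
Fat = 811.458 ÷ 9 kcal/g = 90.162 g.

90 g/day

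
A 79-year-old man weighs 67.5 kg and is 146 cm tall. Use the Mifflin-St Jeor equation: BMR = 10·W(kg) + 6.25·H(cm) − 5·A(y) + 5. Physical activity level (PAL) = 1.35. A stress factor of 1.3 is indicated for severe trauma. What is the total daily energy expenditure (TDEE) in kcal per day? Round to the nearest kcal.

2102 kcal per day

Mifflin-St Jeor (male): BMR = 10(67.5) + 6.25(146) − 5(79) + 5 = 675 + 912.5 − 395 + 5 = 1197.5 kcal/day.
TEE = BMR × activity factor = 1197.5 × 1.35 = 1616.625 kcal/day.
Apply stress factor: 1616.625 × 1.3 = 2101.6125 kcal/day.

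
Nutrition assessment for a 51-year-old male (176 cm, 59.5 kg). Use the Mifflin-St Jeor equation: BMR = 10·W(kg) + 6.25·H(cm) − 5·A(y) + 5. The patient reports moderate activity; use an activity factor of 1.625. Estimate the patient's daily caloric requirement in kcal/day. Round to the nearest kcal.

2348 kcal/day

Mifflin-St Jeor (male): BMR = 10(59.5) + 6.25(176) − 5(51) + 5 = 595 + 1100 − 255 + 5 = 1445 kcal/day.
TEE = BMR × activity factor = 1445 × 1.625 = 2348.125 kcal/day.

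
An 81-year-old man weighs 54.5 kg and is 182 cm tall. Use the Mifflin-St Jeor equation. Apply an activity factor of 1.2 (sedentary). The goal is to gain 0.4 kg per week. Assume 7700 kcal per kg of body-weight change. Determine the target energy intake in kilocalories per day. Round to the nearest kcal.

Mifflin-St Jeor (male): BMR = 10(54.5) + 6.25(182) − 5(81) + 5 = 545 + 1137.5 − 405 + 5 = 1282.5 kcal/day.
TEE = 1282.5 × 1.2 = 1539 kcal/day.
Required daily surplus = 0.4 × 7700 ÷ 7 = 440 kcal/day.
Target intake = 1539 + 440 = 1979 kcal/day.

1979 kilocalories per day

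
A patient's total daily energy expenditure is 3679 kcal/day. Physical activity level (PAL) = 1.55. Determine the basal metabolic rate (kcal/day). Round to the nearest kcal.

BMR = TEE ÷ activity factor = 3679 ÷ 1.55 = 2373.5484 kcal/day.

2374 kcal/day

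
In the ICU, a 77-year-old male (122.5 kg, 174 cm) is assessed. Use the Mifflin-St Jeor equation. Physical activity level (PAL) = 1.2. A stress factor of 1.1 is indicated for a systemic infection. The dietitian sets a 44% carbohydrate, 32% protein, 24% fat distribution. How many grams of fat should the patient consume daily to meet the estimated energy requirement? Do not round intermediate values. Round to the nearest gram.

68 g/day

Mifflin-St Jeor (male): BMR = 10(122.5) + 6.25(174) − 5(77) + 5 = 1225 + 1087.5 − 385 + 5 = 1932.5 kcal/day.
TEE = 1932.5 × 1.2 = 2319 kcal/day.
With stress factor 1.1: 2319 × 1.1 = 2550.9 kcal/day.
Fat energy = 24% × 2550.9 = 612.216 kcal.
Fat = 612.216 ÷ 9 kcal/g = 68.024 g.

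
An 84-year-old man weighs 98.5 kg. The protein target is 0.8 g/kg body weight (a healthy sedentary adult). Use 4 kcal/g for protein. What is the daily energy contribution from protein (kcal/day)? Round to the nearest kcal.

Protein = 0.8 g/kg × 98.5 kg = 78.8 g/day.
Protein energy = 78.8 g × 4 kcal/g = 315.2 kcal/day.

315 kcal/day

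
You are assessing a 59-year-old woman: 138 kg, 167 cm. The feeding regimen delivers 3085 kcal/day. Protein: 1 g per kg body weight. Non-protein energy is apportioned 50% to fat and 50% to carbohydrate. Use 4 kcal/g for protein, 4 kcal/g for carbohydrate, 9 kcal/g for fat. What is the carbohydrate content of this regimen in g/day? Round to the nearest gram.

317 g/day

Protein = 1 × 138 = 138 g → 138 × 4 = 552 kcal.
Non-protein calories = 3085 − 552 = 2533 kcal.
Fat: 50% × 2533 = 1266.5 kcal; carbohydrate: 1266.5 kcal.
Carbohydrate: 1266.5 kcal ÷ 4 kcal/g = 316.625 g.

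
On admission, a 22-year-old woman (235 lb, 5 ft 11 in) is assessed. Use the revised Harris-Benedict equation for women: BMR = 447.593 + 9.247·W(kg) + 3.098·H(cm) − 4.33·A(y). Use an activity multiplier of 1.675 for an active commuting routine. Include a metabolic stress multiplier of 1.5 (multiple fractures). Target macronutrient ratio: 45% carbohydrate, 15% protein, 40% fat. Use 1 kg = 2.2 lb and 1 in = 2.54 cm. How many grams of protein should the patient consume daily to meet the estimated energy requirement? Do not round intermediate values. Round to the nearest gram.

Convert to metric: weight = 235 ÷ 2.2 = 106.8182 kg; height = (5×12 + 11) × 2.54 = 71 × 2.54 = 180.34 cm.
Harris-Benedict: BMR = 447.593 + 9.247(106.8182) + 3.098(180.34) − 4.33(22) = 1898.774 kcal/day.
TEE = 1898.774 × 1.675 = 3180.4465 kcal/day.
With stress factor 1.5: 3180.4465 × 1.5 = 4770.6698 kcal/day.
Protein energy = 15% × 4770.6698 = 715.6005 kcal.
Protein = 715.6005 ÷ 4 kcal/g = 178.9001 g.

179 g/day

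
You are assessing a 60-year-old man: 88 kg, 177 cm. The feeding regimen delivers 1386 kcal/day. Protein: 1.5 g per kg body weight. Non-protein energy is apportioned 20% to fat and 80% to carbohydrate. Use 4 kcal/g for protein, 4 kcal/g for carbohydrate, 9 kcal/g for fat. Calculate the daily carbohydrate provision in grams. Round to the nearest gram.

Protein = 1.5 × 88 = 132 g → 132 × 4 = 528 kcal.
Non-protein calories = 1386 − 528 = 858 kcal.
Fat: 20% × 858 = 171.6 kcal; carbohydrate: 686.4 kcal.
Carbohydrate: 686.4 kcal ÷ 4 kcal/g = 171.6 g.

172 g/day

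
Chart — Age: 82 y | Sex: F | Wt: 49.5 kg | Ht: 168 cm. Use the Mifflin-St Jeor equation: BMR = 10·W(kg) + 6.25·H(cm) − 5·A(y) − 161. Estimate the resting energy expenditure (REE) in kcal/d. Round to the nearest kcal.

Mifflin-St Jeor (female): BMR = 10(49.5) + 6.25(168) − 5(82) − 161 = 495 + 1050 − 410 − 161 = 974 kcal/day.

974 kcal/d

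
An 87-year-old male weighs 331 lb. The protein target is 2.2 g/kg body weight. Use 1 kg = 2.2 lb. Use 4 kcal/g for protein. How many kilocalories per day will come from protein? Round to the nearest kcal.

Weight in kg = 331 ÷ 2.2 = 150.4545 kg.
Protein = 2.2 g/kg × 150.4545 kg = 331 g/day.
Protein energy = 331 g × 4 kcal/g = 1324 kcal/day.

1324 kcal/day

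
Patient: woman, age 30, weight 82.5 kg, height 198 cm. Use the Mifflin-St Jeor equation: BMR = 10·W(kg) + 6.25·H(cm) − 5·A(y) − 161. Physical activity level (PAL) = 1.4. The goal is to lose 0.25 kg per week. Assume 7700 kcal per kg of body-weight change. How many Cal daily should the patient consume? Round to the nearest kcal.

Mifflin-St Jeor (female): BMR = 10(82.5) + 6.25(198) − 5(30) − 161 = 825 + 1237.5 − 150 − 161 = 1751.5 kcal/day.
TEE = 1751.5 × 1.4 = 2452.1 kcal/day.
Required daily deficit = 0.25 × 7700 ÷ 7 = 275 kcal/day.
Target intake = 2452.1 − 275 = 2177.1 kcal/day.

2177 Cal daily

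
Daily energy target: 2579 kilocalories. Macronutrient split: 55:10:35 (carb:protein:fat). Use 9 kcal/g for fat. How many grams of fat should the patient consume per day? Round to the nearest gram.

100 g/day

Fat energy = 35% × 2579 = 902.65 kcal.
At 9 kcal/g: 902.65 ÷ 9 = 100.2944 g.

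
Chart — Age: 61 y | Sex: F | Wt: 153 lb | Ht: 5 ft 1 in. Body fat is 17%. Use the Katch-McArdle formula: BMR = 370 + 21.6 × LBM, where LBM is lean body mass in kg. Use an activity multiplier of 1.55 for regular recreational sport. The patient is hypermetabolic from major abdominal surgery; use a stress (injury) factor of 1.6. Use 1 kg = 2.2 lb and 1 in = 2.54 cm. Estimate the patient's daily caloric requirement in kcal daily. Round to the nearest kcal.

4010 kcal daily

Convert to metric: weight = 153 ÷ 2.2 = 69.5455 kg; height = (5×12 + 1) × 2.54 = 61 × 2.54 = 154.94 cm.
LBM = 69.5455 × (1 − 0.17) = 57.7227 kg. Katch-McArdle: BMR = 370 + 21.6 × 57.7227 = 1616.8109 kcal/day.
TEE = BMR × activity factor = 1616.8109 × 1.55 = 2506.0569 kcal/day.
Apply stress factor: 2506.0569 × 1.6 = 4009.6911 kcal/day.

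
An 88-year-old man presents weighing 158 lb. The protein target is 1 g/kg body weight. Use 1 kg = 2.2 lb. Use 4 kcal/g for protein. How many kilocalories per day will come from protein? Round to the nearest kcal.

287 kcal/day

Weight in kg = 158 ÷ 2.2 = 71.8182 kg.
Protein = 1 g/kg × 71.8182 kg = 71.8182 g/day.
Protein energy = 71.8182 g × 4 kcal/g = 287.2727 kcal/day.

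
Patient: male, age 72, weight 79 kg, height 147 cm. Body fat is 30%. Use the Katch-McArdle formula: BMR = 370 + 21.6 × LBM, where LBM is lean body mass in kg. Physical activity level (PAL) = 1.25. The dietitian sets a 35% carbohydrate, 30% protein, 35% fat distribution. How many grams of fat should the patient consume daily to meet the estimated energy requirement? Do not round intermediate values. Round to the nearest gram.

76 g/day

LBM = 79 × (1 − 0.3) = 55.3 kg. Katch-McArdle: BMR = 370 + 21.6 × 55.3 = 1564.48 kcal/day.
TEE = 1564.48 × 1.25 = 1955.6 kcal/day.
Fat energy = 35% × 1955.6 = 684.46 kcal.
Fat = 684.46 ÷ 9 kcal/g = 76.0511 g.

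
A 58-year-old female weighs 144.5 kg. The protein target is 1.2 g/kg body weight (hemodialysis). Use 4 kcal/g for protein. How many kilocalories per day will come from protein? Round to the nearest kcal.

694 kcal/day

Protein = 1.2 g/kg × 144.5 kg = 173.4 g/day.
Protein energy = 173.4 g × 4 kcal/g = 693.6 kcal/day.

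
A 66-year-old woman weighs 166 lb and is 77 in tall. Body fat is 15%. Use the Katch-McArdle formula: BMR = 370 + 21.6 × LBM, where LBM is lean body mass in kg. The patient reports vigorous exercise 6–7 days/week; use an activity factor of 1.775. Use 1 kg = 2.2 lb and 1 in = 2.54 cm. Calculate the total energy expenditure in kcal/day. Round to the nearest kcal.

3116 kcal/day

Convert to metric: weight = 166 ÷ 2.2 = 75.4545 kg; height = 77 × 2.54 = 195.58 cm.
LBM = 75.4545 × (1 − 0.15) = 64.1364 kg. Katch-McArdle: BMR = 370 + 21.6 × 64.1364 = 1755.3455 kcal/day.
TEE = BMR × activity factor = 1755.3455 × 1.775 = 3115.7382 kcal/day.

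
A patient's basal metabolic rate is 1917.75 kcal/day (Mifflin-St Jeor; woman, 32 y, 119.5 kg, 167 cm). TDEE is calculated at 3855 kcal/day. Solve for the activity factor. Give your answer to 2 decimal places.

Activity factor = TEE ÷ BMR = 3855 ÷ 1917.75 = 2.01.

2.01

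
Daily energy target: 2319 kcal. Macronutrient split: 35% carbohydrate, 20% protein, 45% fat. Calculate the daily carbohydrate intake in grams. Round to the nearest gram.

Carbohydrate energy = 35% × 2319 = 811.65 kcal.
At 4 kcal/g: 811.65 ÷ 4 = 202.9125 g.

203 g/day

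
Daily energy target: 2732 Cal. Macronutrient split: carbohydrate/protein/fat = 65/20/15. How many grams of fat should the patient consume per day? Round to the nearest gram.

Fat energy = 15% × 2732 = 409.8 kcal.
At 9 kcal/g: 409.8 ÷ 9 = 45.5333 g.

46 g/day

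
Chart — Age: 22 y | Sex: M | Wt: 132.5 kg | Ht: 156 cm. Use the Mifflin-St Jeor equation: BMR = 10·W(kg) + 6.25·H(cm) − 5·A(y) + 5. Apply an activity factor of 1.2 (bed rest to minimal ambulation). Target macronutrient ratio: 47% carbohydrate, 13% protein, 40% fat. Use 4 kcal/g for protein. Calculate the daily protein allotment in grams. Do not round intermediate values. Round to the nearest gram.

86 g/day

Mifflin-St Jeor (male): BMR = 10(132.5) + 6.25(156) − 5(22) + 5 = 1325 + 975 − 110 + 5 = 2195 kcal/day.
TEE = 2195 × 1.2 = 2634 kcal/day.
Protein energy = 13% × 2634 = 342.42 kcal.
Protein = 342.42 ÷ 4 kcal/g = 85.605 g.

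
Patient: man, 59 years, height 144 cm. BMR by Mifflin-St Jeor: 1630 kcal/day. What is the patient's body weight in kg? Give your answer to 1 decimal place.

1630 = 10·W + 6.25(144) − 5(59) + 5
10·W = 1630 − 610 = 1020, so W = 102 kg.

102.0 kg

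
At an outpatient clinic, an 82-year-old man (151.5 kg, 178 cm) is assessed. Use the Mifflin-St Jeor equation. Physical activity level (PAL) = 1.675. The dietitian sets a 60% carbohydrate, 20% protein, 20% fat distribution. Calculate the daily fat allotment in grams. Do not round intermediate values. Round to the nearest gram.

Mifflin-St Jeor (male): BMR = 10(151.5) + 6.25(178) − 5(82) + 5 = 1515 + 1112.5 − 410 + 5 = 2222.5 kcal/day.
TEE = 2222.5 × 1.675 = 3722.6875 kcal/day.
Fat energy = 20% × 3722.6875 = 744.5375 kcal.
Fat = 744.5375 ÷ 9 kcal/g = 82.7264 g.

83 g/day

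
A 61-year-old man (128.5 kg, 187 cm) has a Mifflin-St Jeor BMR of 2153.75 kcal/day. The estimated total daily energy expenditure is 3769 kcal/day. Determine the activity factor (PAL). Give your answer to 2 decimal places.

Activity factor = TEE ÷ BMR = 3769 ÷ 2153.75 = 1.75.

1.75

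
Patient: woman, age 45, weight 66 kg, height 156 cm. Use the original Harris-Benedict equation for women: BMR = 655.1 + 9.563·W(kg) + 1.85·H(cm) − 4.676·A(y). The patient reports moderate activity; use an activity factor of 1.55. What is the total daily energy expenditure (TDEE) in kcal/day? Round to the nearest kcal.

2115 kcal/day

Harris-Benedict: BMR = 655.1 + 9.563(66) + 1.85(156) − 4.676(45) = 1364.438 kcal/day.
TEE = BMR × activity factor = 1364.438 × 1.55 = 2114.8789 kcal/day.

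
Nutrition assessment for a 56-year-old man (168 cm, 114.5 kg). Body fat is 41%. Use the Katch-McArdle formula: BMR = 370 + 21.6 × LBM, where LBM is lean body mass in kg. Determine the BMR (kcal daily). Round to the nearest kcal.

1829 kcal daily

LBM = 114.5 × (1 − 0.41) = 67.555 kg. Katch-McArdle: BMR = 370 + 21.6 × 67.555 = 1829.188 kcal/day.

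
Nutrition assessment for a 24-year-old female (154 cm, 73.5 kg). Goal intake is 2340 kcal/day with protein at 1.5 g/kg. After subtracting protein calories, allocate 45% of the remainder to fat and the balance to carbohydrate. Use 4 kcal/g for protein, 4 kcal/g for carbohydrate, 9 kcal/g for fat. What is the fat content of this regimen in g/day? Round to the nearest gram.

95 g/day

Protein = 1.5 × 73.5 = 110.25 g → 110.25 × 4 = 441 kcal.
Non-protein calories = 2340 − 441 = 1899 kcal.
Fat: 45% × 1899 = 854.55 kcal; carbohydrate: 1044.45 kcal.
Fat: 854.55 kcal ÷ 9 kcal/g = 94.95 g.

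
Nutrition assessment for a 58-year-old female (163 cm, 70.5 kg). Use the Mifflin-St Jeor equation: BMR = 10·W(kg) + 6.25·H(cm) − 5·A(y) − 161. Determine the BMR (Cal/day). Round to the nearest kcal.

Mifflin-St Jeor (female): BMR = 10(70.5) + 6.25(163) − 5(58) − 161 = 705 + 1018.75 − 290 − 161 = 1272.75 kcal/day.

1273 Cal/day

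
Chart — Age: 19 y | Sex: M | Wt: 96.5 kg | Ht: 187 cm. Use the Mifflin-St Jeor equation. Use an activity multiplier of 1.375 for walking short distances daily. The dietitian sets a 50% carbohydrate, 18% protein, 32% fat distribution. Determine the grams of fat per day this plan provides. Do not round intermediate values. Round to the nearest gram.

Mifflin-St Jeor (male): BMR = 10(96.5) + 6.25(187) − 5(19) + 5 = 965 + 1168.75 − 95 + 5 = 2043.75 kcal/day.
TEE = 2043.75 × 1.375 = 2810.1563 kcal/day.
Fat energy = 32% × 2810.1563 = 899.25 kcal.
Fat = 899.25 ÷ 9 kcal/g = 99.9167 g.

100 g/day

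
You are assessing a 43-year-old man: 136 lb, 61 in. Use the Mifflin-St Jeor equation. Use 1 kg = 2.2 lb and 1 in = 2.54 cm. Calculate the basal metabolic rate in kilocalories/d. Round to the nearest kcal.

1377 kilocalories/d

Convert to metric: weight = 136 ÷ 2.2 = 61.8182 kg; height = 61 × 2.54 = 154.94 cm.
Mifflin-St Jeor (male): BMR = 10(61.8182) + 6.25(154.94) − 5(43) + 5 = 618.1818 + 968.375 − 215 + 5 = 1376.5568 kcal/day.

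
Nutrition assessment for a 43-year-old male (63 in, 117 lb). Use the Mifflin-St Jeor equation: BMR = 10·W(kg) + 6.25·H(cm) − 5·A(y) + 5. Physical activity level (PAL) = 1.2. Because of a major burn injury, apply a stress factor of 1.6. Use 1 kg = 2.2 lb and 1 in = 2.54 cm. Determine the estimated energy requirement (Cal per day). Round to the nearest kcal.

Convert to metric: weight = 117 ÷ 2.2 = 53.1818 kg; height = 63 × 2.54 = 160.02 cm.
Mifflin-St Jeor (male): BMR = 10(53.1818) + 6.25(160.02) − 5(43) + 5 = 531.8182 + 1000.125 − 215 + 5 = 1321.9432 kcal/day.
TEE = BMR × activity factor = 1321.9432 × 1.2 = 1586.3318 kcal/day.
Apply stress factor: 1586.3318 × 1.6 = 2538.1309 kcal/day.

2538 Cal per day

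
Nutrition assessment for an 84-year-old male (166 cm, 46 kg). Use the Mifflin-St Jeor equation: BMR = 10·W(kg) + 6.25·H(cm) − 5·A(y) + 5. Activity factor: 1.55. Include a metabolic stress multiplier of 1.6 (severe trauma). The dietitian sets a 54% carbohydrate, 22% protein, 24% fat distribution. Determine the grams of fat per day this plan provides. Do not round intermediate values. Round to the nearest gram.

72 g/day

Mifflin-St Jeor (male): BMR = 10(46) + 6.25(166) − 5(84) + 5 = 460 + 1037.5 − 420 + 5 = 1082.5 kcal/day.
TEE = 1082.5 × 1.55 = 1677.875 kcal/day.
With stress factor 1.6: 1677.875 × 1.6 = 2684.6 kcal/day.
Fat energy = 24% × 2684.6 = 644.304 kcal.
Fat = 644.304 ÷ 9 kcal/g = 71.5893 g.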